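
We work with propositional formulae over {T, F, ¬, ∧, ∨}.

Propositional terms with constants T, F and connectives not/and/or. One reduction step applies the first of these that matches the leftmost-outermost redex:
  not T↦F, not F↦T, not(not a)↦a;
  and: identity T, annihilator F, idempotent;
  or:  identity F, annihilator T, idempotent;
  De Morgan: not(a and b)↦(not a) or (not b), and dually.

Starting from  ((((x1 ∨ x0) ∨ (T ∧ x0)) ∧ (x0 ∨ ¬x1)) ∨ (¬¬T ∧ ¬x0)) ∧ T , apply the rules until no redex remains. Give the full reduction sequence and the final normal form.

Answer: normal form = (((x1 ∨ x0) ∨ x0) ∧ (x0 ∨ ¬x1)) ∨ ¬x0  (in 4 steps)

Reduction:
  start: ((((x1 ∨ x0) ∨ (T ∧ x0)) ∧ (x0 ∨ ¬x1)) ∨ (¬¬T ∧ ¬x0)) ∧ T
  step 1: (((x1 ∨ x0) ∨ (T ∧ x0)) ∧ (x0 ∨ ¬x1)) ∨ (¬¬T ∧ ¬x0)
  step 2: (((x1 ∨ x0) ∨ x0) ∧ (x0 ∨ ¬x1)) ∨ (¬¬T ∧ ¬x0)
  step 3: (((x1 ∨ x0) ∨ x0) ∧ (x0 ∨ ¬x1)) ∨ (T ∧ ¬x0)
  step 4: (((x1 ∨ x0) ∨ x0) ∧ (x0 ∨ ¬x1)) ∨ ¬x0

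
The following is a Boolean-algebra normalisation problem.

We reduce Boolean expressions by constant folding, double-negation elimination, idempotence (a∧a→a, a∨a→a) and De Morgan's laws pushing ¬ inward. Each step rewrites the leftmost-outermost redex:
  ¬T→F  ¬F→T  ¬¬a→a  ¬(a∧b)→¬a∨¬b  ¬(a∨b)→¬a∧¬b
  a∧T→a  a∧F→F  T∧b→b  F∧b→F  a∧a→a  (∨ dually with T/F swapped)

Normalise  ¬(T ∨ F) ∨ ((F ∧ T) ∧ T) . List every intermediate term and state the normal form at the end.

  start: ¬(T ∨ F) ∨ ((F ∧ T) ∧ T)
  →1  (¬T ∧ ¬F) ∨ ((F ∧ T) ∧ T)
  →2  (F ∧ ¬F) ∨ ((F ∧ T) ∧ T)
  →3  F ∨ ((F ∧ T) ∧ T)
  →4  (F ∧ T) ∧ T
  →5  F ∧ T
  →6  F

Answer: normal form = F  (in 6 steps)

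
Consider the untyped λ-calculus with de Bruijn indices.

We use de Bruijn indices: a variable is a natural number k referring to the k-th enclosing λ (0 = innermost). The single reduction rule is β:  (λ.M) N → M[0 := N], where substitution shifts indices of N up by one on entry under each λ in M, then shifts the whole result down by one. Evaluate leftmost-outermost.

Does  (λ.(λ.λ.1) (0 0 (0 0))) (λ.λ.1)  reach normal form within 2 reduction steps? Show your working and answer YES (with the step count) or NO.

  start: (λ.(λ.λ.1) (0 0 (0 0))) (λ.λ.1)
  [1] (λ.λ.1) ((λ.λ.1) (λ.λ.1) ((λ.λ.1) (λ.λ.1)))
  [2] λ.(λ.λ.1) (λ.λ.1) ((λ.λ.1) (λ.λ.1))

Answer: NO — after 2 steps the term is λ.(λ.λ.1) (λ.λ.1) ((λ.λ.1) (λ.λ.1)), not yet normal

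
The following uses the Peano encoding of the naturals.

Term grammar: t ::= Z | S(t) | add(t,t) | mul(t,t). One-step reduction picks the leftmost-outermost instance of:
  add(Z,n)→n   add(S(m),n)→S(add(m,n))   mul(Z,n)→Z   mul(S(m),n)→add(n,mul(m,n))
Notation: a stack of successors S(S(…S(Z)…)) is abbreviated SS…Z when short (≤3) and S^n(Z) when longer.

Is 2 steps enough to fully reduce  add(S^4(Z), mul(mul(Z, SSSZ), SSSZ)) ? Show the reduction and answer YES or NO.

  start: add(S^4(Z), mul(mul(Z, SSSZ), SSSZ))
  →1  S(add(SSSZ, mul(mul(Z, SSSZ), SSSZ)))
  →2  S(S(add(SSZ, mul(mul(Z, SSSZ), SSSZ))))

Answer: NO — after 2 steps the term is S(S(add(SSZ, mul(mul(Z, SSSZ), SSSZ)))), not yet normal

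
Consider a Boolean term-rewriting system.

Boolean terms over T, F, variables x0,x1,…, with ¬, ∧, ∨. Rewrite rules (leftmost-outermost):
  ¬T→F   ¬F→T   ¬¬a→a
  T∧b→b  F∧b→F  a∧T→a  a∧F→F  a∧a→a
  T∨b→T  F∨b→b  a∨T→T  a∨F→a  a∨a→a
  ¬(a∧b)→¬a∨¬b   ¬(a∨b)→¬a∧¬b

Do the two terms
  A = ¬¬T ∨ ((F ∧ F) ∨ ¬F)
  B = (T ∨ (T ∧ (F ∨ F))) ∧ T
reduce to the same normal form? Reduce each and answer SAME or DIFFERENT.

Term A:
  start: ¬¬T ∨ ((F ∧ F) ∨ ¬F)
  →1  T ∨ ((F ∧ F) ∨ ¬F)
  →2  T

Term B:
  start: (T ∨ (T ∧ (F ∨ F))) ∧ T
  →1  T ∨ (T ∧ (F ∨ F))
  →2  T

Answer: SAME — A ⇓ T, B ⇓ T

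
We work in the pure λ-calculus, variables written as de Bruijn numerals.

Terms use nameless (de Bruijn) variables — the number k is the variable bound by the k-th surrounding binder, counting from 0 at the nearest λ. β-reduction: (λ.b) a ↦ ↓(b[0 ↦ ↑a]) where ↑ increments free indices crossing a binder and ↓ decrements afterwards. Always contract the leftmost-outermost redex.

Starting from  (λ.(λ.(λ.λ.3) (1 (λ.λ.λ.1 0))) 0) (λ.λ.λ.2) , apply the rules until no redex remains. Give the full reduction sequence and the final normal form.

  start: (λ.(λ.(λ.λ.3) (1 (λ.λ.λ.1 0))) 0) (λ.λ.λ.2)
  step 1: (λ.(λ.λ.λ.λ.λ.2) ((λ.λ.λ.2) (λ.λ.λ.1 0))) (λ.λ.λ.2)
  step 2: (λ.λ.λ.λ.λ.2) ((λ.λ.λ.2) (λ.λ.λ.1 0))
  step 3: λ.λ.λ.λ.2

Answer: normal form = λ.λ.λ.λ.2  (in 3 steps)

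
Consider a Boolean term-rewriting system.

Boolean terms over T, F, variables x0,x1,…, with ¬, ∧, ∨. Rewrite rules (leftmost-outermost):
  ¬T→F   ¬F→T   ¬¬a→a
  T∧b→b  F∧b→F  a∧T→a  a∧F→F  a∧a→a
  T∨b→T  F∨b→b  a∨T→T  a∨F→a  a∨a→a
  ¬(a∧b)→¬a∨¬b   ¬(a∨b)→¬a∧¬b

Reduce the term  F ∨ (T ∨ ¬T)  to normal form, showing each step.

  start: F ∨ (T ∨ ¬T)
  step 1: T ∨ ¬T
  step 2: T

Answer: normal form = T  (in 2 steps)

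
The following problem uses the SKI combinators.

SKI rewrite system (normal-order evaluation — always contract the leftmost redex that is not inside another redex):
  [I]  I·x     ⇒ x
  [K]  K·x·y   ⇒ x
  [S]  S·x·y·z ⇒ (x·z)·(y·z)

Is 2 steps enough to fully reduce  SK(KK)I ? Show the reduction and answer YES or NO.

  start: SK(KK)I
  step 1: KI(KKI)
  step 2: I

Answer: YES — reaches normal form I in 2 ≤ 2 steps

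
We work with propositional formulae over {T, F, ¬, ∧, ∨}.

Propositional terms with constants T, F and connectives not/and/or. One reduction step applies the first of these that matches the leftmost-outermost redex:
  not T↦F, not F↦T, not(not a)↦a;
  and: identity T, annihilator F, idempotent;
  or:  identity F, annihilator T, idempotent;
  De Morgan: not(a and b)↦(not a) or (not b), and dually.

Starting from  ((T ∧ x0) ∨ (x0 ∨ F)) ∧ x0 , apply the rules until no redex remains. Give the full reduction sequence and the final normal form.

Answer: normal form = x0  (in 4 steps)

Derivation:
  start: ((T ∧ x0) ∨ (x0 ∨ F)) ∧ x0
  →1  (x0 ∨ (x0 ∨ F)) ∧ x0
  →2  (x0 ∨ x0) ∧ x0
  →3  x0 ∧ x0
  →4  x0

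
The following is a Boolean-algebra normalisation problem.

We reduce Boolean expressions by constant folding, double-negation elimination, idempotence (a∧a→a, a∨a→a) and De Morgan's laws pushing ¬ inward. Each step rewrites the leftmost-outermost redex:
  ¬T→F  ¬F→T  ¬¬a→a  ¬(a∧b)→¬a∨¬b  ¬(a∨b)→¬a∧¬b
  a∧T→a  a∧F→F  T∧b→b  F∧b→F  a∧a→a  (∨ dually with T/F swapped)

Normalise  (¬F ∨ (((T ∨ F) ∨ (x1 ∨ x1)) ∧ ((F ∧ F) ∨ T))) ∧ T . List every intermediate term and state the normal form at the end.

Answer: normal form = T  (in 3 steps)

Working:
  start: (¬F ∨ (((T ∨ F) ∨ (x1 ∨ x1)) ∧ ((F ∧ F) ∨ T))) ∧ T
  [1] ¬F ∨ (((T ∨ F) ∨ (x1 ∨ x1)) ∧ ((F ∧ F) ∨ T))
  [2] T ∨ (((T ∨ F) ∨ (x1 ∨ x1)) ∧ ((F ∧ F) ∨ T))
  [3] T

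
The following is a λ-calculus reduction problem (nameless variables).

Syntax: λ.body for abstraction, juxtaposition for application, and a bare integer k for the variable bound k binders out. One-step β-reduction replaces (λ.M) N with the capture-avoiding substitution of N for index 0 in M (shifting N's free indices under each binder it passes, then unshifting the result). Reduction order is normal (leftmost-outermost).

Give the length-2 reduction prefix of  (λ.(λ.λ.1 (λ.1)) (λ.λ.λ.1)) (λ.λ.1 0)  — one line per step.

  start: (λ.(λ.λ.1 (λ.1)) (λ.λ.λ.1)) (λ.λ.1 0)
  [1] (λ.λ.1 (λ.1)) (λ.λ.λ.1)
  [2] λ.(λ.λ.λ.1) (λ.1)

Answer: after 2 steps: λ.(λ.λ.λ.1) (λ.1)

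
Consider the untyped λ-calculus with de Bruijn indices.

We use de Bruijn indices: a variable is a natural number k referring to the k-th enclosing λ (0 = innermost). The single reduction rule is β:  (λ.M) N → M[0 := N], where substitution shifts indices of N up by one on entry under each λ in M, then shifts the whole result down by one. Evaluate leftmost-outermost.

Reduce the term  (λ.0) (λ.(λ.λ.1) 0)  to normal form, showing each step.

  start: (λ.0) (λ.(λ.λ.1) 0)
  →1  λ.(λ.λ.1) 0
  →2  λ.λ.1

Answer: normal form = λ.λ.1  (in 2 steps)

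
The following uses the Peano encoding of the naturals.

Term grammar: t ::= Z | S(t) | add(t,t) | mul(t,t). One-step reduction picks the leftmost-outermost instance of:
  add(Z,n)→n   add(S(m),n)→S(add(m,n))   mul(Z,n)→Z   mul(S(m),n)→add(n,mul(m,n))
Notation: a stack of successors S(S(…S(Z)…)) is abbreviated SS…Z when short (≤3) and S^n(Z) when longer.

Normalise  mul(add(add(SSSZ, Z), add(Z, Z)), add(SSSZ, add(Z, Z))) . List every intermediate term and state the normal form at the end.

  start: mul(add(add(SSSZ, Z), add(Z, Z)), add(SSSZ, add(Z, Z)))
  step 1: mul(add(S(add(SSZ, Z)), add(Z, Z)), add(SSSZ, add(Z, Z)))
  step 2: mul(S(add(add(SSZ, Z), add(Z, Z))), add(SSSZ, add(Z, Z)))
  step 3: add(add(SSSZ, add(Z, Z)), mul(add(add(SSZ, Z), add(Z, Z)), add(SSSZ, add(Z, Z))))
  step 4: add(S(add(SSZ, add(Z, Z))), mul(add(add(SSZ, Z), add(Z, Z)), add(SSSZ, add(Z, Z))))
  step 5: S(add(add(SSZ, add(Z, Z)), mul(add(add(SSZ, Z), add(Z, Z)), add(SSSZ, add(Z, Z)))))
  step 6: S(add(S(add(SZ, add(Z, Z))), mul(add(add(SSZ, Z), add(Z, Z)), add(SSSZ, add(Z, Z)))))
  step 7: S(S(add(add(SZ, add(Z, Z)), mul(add(add(SSZ, Z), add(Z, Z)), add(SSSZ, add(Z, Z))))))
  step 8: S(S(add(S(add(Z, add(Z, Z))), mul(add(add(SSZ, Z), add(Z, Z)), add(SSSZ, add(Z, Z))))))
  step 9: S(S(S(add(add(Z, add(Z, Z)), mul(add(add(SSZ, Z), add(Z, Z)), add(SSSZ, add(Z, Z)))))))
  step 10: S(S(S(add(add(Z, Z), mul(add(add(SSZ, Z), add(Z, Z)), add(SSSZ, add(Z, Z)))))))
  step 11: S(S(S(add(Z, mul(add(add(SSZ, Z), add(Z, Z)), add(SSSZ, add(Z, Z)))))))
  step 12: S(S(S(mul(add(add(SSZ, Z), add(Z, Z)), add(SSSZ, add(Z, Z))))))
  step 13: S(S(S(mul(add(S(add(SZ, Z)), add(Z, Z)), add(SSSZ, add(Z, Z))))))
  step 14: S(S(S(mul(S(add(add(SZ, Z), add(Z, Z))), add(SSSZ, add(Z, Z))))))
  step 15: S(S(S(add(add(SSSZ, add(Z, Z)), mul(add(add(SZ, Z), add(Z, Z)), add(SSSZ, add(Z, Z)))))))
  step 16: S(S(S(add(S(add(SSZ, add(Z, Z))), mul(add(add(SZ, Z), add(Z, Z)), add(SSSZ, add(Z, Z)))))))
  step 17: S(S(S(S(add(add(SSZ, add(Z, Z)), mul(add(add(SZ, Z), add(Z, Z)), add(SSSZ, add(Z, Z))))))))
  step 18: S(S(S(S(add(S(add(SZ, add(Z, Z))), mul(add(add(SZ, Z), add(Z, Z)), add(SSSZ, add(Z, Z))))))))
  step 19: S(S(S(S(S(add(add(SZ, add(Z, Z)), mul(add(add(SZ, Z), add(Z, Z)), add(SSSZ, add(Z, Z)))))))))
  step 20: S(S(S(S(S(add(S(add(Z, add(Z, Z))), mul(add(add(SZ, Z), add(Z, Z)), add(SSSZ, add(Z, Z)))))))))
  step 21: S(S(S(S(S(S(add(add(Z, add(Z, Z)), mul(add(add(SZ, Z), add(Z, Z)), add(SSSZ, add(Z, Z))))))))))
  step 22: S(S(S(S(S(S(add(add(Z, Z), mul(add(add(SZ, Z), add(Z, Z)), add(SSSZ, add(Z, Z))))))))))
  step 23: S(S(S(S(S(S(add(Z, mul(add(add(SZ, Z), add(Z, Z)), add(SSSZ, add(Z, Z))))))))))
  step 24: S(S(S(S(S(S(mul(add(add(SZ, Z), add(Z, Z)), add(SSSZ, add(Z, Z)))))))))
  step 25: S(S(S(S(S(S(mul(add(S(add(Z, Z)), add(Z, Z)), add(SSSZ, add(Z, Z)))))))))
  step 26: S(S(S(S(S(S(mul(S(add(add(Z, Z), add(Z, Z))), add(SSSZ, add(Z, Z)))))))))
  step 27: S(S(S(S(S(S(add(add(SSSZ, add(Z, Z)), mul(add(add(Z, Z), add(Z, Z)), add(SSSZ, add(Z, Z))))))))))
  step 28: S(S(S(S(S(S(add(S(add(SSZ, add(Z, Z))), mul(add(add(Z, Z), add(Z, Z)), add(SSSZ, add(Z, Z))))))))))
  step 29: S(S(S(S(S(S(S(add(add(SSZ, add(Z, Z)), mul(add(add(Z, Z), add(Z, Z)), add(SSSZ, add(Z, Z)))))))))))
  step 30: S(S(S(S(S(S(S(add(S(add(SZ, add(Z, Z))), mul(add(add(Z, Z), add(Z, Z)), add(SSSZ, add(Z, Z)))))))))))
  step 31: S(S(S(S(S(S(S(S(add(add(SZ, add(Z, Z)), mul(add(add(Z, Z), add(Z, Z)), add(SSSZ, add(Z, Z))))))))))))
  step 32: S(S(S(S(S(S(S(S(add(S(add(Z, add(Z, Z))), mul(add(add(Z, Z), add(Z, Z)), add(SSSZ, add(Z, Z))))))))))))
  step 33: S(S(S(S(S(S(S(S(S(add(add(Z, add(Z, Z)), mul(add(add(Z, Z), add(Z, Z)), add(SSSZ, add(Z, Z)))))))))))))
  step 34: S(S(S(S(S(S(S(S(S(add(add(Z, Z), mul(add(add(Z, Z), add(Z, Z)), add(SSSZ, add(Z, Z)))))))))))))
  step 35: S(S(S(S(S(S(S(S(S(add(Z, mul(add(add(Z, Z), add(Z, Z)), add(SSSZ, add(Z, Z)))))))))))))
  step 36: S(S(S(S(S(S(S(S(S(mul(add(add(Z, Z), add(Z, Z)), add(SSSZ, add(Z, Z))))))))))))
  step 37: S(S(S(S(S(S(S(S(S(mul(add(Z, add(Z, Z)), add(SSSZ, add(Z, Z))))))))))))
  step 38: S(S(S(S(S(S(S(S(S(mul(add(Z, Z), add(SSSZ, add(Z, Z))))))))))))
  step 39: S(S(S(S(S(S(S(S(S(mul(Z, add(SSSZ, add(Z, Z))))))))))))
  step 40: S^9(Z)

Answer: normal form = S^9(Z)  (in 40 steps)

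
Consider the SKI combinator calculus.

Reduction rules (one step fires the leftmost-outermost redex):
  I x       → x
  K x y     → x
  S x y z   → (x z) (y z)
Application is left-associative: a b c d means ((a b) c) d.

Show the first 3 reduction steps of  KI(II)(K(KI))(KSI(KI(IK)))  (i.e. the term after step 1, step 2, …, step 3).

  start: KI(II)(K(KI))(KSI(KI(IK)))
  step 1: I(K(KI))(KSI(KI(IK)))
  step 2: K(KI)(KSI(KI(IK)))
  step 3: KI

Answer: after 3 steps: KI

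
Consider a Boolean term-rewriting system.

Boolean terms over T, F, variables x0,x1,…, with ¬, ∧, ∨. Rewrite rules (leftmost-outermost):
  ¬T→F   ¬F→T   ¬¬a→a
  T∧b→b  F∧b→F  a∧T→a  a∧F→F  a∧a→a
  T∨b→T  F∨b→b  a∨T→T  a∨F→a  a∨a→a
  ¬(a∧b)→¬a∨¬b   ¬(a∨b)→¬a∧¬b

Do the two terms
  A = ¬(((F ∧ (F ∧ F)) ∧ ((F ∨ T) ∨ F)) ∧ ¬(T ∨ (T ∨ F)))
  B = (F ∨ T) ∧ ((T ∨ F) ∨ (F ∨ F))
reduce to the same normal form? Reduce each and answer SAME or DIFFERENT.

Term A:
  start: ¬(((F ∧ (F ∧ F)) ∧ ((F ∨ T) ∨ F)) ∧ ¬(T ∨ (T ∨ F)))
  →1  ¬((F ∧ (F ∧ F)) ∧ ((F ∨ T) ∨ F)) ∨ ¬¬(T ∨ (T ∨ F))
  →2  (¬(F ∧ (F ∧ F)) ∨ ¬((F ∨ T) ∨ F)) ∨ ¬¬(T ∨ (T ∨ F))
  →3  ((¬F ∨ ¬(F ∧ F)) ∨ ¬((F ∨ T) ∨ F)) ∨ ¬¬(T ∨ (T ∨ F))
  →4  ((T ∨ ¬(F ∧ F)) ∨ ¬((F ∨ T) ∨ F)) ∨ ¬¬(T ∨ (T ∨ F))
  →5  (T ∨ ¬((F ∨ T) ∨ F)) ∨ ¬¬(T ∨ (T ∨ F))
  →6  T ∨ ¬¬(T ∨ (T ∨ F))
  →7  T

Term B:
  start: (F ∨ T) ∧ ((T ∨ F) ∨ (F ∨ F))
  →1  T ∧ ((T ∨ F) ∨ (F ∨ F))
  →2  (T ∨ F) ∨ (F ∨ F)
  →3  T ∨ (F ∨ F)
  →4  T

Answer: SAME — A ⇓ T, B ⇓ T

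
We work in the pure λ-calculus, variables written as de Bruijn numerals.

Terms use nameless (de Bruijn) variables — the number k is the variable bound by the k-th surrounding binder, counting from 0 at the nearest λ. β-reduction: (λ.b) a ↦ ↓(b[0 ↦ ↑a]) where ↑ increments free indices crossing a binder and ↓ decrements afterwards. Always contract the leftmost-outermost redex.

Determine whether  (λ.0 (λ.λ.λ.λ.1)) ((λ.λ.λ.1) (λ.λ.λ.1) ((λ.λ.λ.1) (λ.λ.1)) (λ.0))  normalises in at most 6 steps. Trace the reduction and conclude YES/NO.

Answer: YES — reaches normal form λ.λ.λ.λ.λ.1 in 6 ≤ 6 steps

Reduction:
  start: (λ.0 (λ.λ.λ.λ.1)) ((λ.λ.λ.1) (λ.λ.λ.1) ((λ.λ.λ.1) (λ.λ.1)) (λ.0))
  step 1: (λ.λ.λ.1) (λ.λ.λ.1) ((λ.λ.λ.1) (λ.λ.1)) (λ.0) (λ.λ.λ.λ.1)
  step 2: (λ.λ.1) ((λ.λ.λ.1) (λ.λ.1)) (λ.0) (λ.λ.λ.λ.1)
  step 3: (λ.(λ.λ.λ.1) (λ.λ.1)) (λ.0) (λ.λ.λ.λ.1)
  step 4: (λ.λ.λ.1) (λ.λ.1) (λ.λ.λ.λ.1)
  step 5: (λ.λ.1) (λ.λ.λ.λ.1)
  step 6: λ.λ.λ.λ.λ.1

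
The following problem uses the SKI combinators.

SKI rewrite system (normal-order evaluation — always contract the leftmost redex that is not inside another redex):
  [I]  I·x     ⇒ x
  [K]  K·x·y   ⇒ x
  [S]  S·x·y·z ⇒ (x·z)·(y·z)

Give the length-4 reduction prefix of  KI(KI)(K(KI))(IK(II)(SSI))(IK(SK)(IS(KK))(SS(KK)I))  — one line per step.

Answer: after 4 steps: I

Working:
  start: KI(KI)(K(KI))(IK(II)(SSI))(IK(SK)(IS(KK))(SS(KK)I))
  [1] I(K(KI))(IK(II)(SSI))(IK(SK)(IS(KK))(SS(KK)I))
  [2] K(KI)(IK(II)(SSI))(IK(SK)(IS(KK))(SS(KK)I))
  [3] KI(IK(SK)(IS(KK))(SS(KK)I))
  [4] I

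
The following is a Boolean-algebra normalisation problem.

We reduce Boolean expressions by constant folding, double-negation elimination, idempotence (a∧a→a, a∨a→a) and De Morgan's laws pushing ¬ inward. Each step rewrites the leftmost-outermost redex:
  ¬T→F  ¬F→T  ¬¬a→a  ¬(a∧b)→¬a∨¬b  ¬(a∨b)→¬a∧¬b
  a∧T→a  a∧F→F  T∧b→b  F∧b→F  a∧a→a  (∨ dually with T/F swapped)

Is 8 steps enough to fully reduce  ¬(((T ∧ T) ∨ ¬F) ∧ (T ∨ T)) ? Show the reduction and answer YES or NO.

Answer: NO — after 8 steps the term is ¬T ∧ ¬T, not yet normal

Working:
  start: ¬(((T ∧ T) ∨ ¬F) ∧ (T ∨ T))
  step 1: ¬((T ∧ T) ∨ ¬F) ∨ ¬(T ∨ T)
  step 2: (¬(T ∧ T) ∧ ¬¬F) ∨ ¬(T ∨ T)
  step 3: ((¬T ∨ ¬T) ∧ ¬¬F) ∨ ¬(T ∨ T)
  step 4: (¬T ∧ ¬¬F) ∨ ¬(T ∨ T)
  step 5: (F ∧ ¬¬F) ∨ ¬(T ∨ T)
  step 6: F ∨ ¬(T ∨ T)
  step 7: ¬(T ∨ T)
  step 8: ¬T ∧ ¬T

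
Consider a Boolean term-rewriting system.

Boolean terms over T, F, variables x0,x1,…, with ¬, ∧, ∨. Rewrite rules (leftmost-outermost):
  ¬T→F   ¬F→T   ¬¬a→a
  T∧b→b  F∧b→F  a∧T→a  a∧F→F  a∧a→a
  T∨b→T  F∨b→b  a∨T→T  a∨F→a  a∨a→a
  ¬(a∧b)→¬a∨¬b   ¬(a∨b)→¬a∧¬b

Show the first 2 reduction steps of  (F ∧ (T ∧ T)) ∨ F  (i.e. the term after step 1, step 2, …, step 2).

Answer: after 2 steps: F

Derivation:
  start: (F ∧ (T ∧ T)) ∨ F
  [1] F ∧ (T ∧ T)
  [2] F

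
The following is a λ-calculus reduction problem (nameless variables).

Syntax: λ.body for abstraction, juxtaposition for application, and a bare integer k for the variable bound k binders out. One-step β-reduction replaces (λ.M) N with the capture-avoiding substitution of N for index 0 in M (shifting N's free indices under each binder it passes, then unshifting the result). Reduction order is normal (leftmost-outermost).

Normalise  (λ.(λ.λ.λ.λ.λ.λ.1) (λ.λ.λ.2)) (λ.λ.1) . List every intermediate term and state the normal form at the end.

Answer: normal form = λ.λ.λ.λ.λ.1  (in 2 steps)

Working:
  start: (λ.(λ.λ.λ.λ.λ.λ.1) (λ.λ.λ.2)) (λ.λ.1)
  →1  (λ.λ.λ.λ.λ.λ.1) (λ.λ.λ.2)
  →2  λ.λ.λ.λ.λ.1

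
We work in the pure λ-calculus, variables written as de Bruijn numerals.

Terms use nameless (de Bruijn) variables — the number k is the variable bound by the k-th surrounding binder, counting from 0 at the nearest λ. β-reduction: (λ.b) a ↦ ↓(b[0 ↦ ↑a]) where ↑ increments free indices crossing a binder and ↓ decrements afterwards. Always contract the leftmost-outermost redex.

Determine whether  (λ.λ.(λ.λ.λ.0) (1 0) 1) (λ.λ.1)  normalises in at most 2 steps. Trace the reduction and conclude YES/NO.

  start: (λ.λ.(λ.λ.λ.0) (1 0) 1) (λ.λ.1)
  →1  λ.(λ.λ.λ.0) ((λ.λ.1) 0) (λ.λ.1)
  →2  λ.(λ.λ.0) (λ.λ.1)

Answer: NO — after 2 steps the term is λ.(λ.λ.0) (λ.λ.1), not yet normal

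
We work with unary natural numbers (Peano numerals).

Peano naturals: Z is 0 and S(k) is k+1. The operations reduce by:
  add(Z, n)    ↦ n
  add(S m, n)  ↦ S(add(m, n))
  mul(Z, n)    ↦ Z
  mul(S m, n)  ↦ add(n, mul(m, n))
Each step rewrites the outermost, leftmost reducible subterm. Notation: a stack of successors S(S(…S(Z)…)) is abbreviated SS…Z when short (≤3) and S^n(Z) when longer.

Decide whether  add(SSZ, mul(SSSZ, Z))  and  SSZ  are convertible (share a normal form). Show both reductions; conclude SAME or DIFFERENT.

Answer: SAME — A ⇓ SSZ, B ⇓ SSZ

Derivation:
Term A:
  start: add(SSZ, mul(SSSZ, Z))
  [1] S(add(SZ, mul(SSSZ, Z)))
  [2] S(S(add(Z, mul(SSSZ, Z))))
  [3] S(S(mul(SSSZ, Z)))
  [4] S(S(add(Z, mul(SSZ, Z))))
  [5] S(S(mul(SSZ, Z)))
  [6] S(S(add(Z, mul(SZ, Z))))
  [7] S(S(mul(SZ, Z)))
  [8] S(S(add(Z, mul(Z, Z))))
  [9] S(S(mul(Z, Z)))
  [10] SSZ

Term B:
  start: SSZ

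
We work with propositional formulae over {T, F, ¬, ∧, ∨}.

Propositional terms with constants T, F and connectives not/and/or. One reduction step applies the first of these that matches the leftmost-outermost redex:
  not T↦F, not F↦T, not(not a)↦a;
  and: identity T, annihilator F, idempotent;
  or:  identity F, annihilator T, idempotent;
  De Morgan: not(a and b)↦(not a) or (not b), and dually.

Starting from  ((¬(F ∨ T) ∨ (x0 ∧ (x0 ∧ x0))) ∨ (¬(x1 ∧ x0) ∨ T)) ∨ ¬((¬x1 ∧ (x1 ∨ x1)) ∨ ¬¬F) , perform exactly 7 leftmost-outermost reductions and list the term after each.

Answer: after 7 steps: (x0 ∨ (¬(x1 ∧ x0) ∨ T)) ∨ ¬((¬x1 ∧ (x1 ∨ x1)) ∨ ¬¬F)

Reduction:
  start: ((¬(F ∨ T) ∨ (x0 ∧ (x0 ∧ x0))) ∨ (¬(x1 ∧ x0) ∨ T)) ∨ ¬((¬x1 ∧ (x1 ∨ x1)) ∨ ¬¬F)
  →1  (((¬F ∧ ¬T) ∨ (x0 ∧ (x0 ∧ x0))) ∨ (¬(x1 ∧ x0) ∨ T)) ∨ ¬((¬x1 ∧ (x1 ∨ x1)) ∨ ¬¬F)
  →2  (((T ∧ ¬T) ∨ (x0 ∧ (x0 ∧ x0))) ∨ (¬(x1 ∧ x0) ∨ T)) ∨ ¬((¬x1 ∧ (x1 ∨ x1)) ∨ ¬¬F)
  →3  ((¬T ∨ (x0 ∧ (x0 ∧ x0))) ∨ (¬(x1 ∧ x0) ∨ T)) ∨ ¬((¬x1 ∧ (x1 ∨ x1)) ∨ ¬¬F)
  →4  ((F ∨ (x0 ∧ (x0 ∧ x0))) ∨ (¬(x1 ∧ x0) ∨ T)) ∨ ¬((¬x1 ∧ (x1 ∨ x1)) ∨ ¬¬F)
  →5  ((x0 ∧ (x0 ∧ x0)) ∨ (¬(x1 ∧ x0) ∨ T)) ∨ ¬((¬x1 ∧ (x1 ∨ x1)) ∨ ¬¬F)
  →6  ((x0 ∧ x0) ∨ (¬(x1 ∧ x0) ∨ T)) ∨ ¬((¬x1 ∧ (x1 ∨ x1)) ∨ ¬¬F)
  →7  (x0 ∨ (¬(x1 ∧ x0) ∨ T)) ∨ ¬((¬x1 ∧ (x1 ∨ x1)) ∨ ¬¬F)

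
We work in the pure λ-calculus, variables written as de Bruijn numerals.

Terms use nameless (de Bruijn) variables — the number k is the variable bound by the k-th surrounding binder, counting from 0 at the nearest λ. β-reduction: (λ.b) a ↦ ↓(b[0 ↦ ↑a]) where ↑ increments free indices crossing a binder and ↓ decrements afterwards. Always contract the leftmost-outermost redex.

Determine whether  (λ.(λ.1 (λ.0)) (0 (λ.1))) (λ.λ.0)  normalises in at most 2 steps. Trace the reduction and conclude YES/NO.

  start: (λ.(λ.1 (λ.0)) (0 (λ.1))) (λ.λ.0)
  →1  (λ.(λ.λ.0) (λ.0)) ((λ.λ.0) (λ.λ.λ.0))
  →2  (λ.λ.0) (λ.0)

Answer: NO — after 2 steps the term is (λ.λ.0) (λ.0), not yet normal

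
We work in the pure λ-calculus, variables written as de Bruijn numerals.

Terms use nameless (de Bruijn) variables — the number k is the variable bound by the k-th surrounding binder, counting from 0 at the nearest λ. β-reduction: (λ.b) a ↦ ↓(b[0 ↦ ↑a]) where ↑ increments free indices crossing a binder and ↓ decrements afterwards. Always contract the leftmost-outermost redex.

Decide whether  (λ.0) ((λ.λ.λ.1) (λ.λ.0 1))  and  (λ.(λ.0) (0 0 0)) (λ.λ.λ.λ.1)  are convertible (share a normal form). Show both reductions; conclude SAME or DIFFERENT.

Answer: SAME — A ⇓ λ.λ.1, B ⇓ λ.λ.1

Reduction:
Term A:
  start: (λ.0) ((λ.λ.λ.1) (λ.λ.0 1))
  [1] (λ.λ.λ.1) (λ.λ.0 1)
  [2] λ.λ.1

Term B:
  start: (λ.(λ.0) (0 0 0)) (λ.λ.λ.λ.1)
  [1] (λ.0) ((λ.λ.λ.λ.1) (λ.λ.λ.λ.1) (λ.λ.λ.λ.1))
  [2] (λ.λ.λ.λ.1) (λ.λ.λ.λ.1) (λ.λ.λ.λ.1)
  [3] (λ.λ.λ.1) (λ.λ.λ.λ.1)
  [4] λ.λ.1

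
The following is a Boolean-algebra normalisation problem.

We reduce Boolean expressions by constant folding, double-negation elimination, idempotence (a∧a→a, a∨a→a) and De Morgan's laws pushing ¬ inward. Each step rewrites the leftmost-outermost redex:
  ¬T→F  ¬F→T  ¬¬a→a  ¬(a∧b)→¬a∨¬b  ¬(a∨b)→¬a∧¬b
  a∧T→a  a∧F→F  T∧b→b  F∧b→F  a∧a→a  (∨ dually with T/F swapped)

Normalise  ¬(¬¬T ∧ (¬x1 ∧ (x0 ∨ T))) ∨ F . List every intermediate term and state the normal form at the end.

Answer: normal form = x1  (in 11 steps)

Reduction:
  start: ¬(¬¬T ∧ (¬x1 ∧ (x0 ∨ T))) ∨ F
  step 1: ¬(¬¬T ∧ (¬x1 ∧ (x0 ∨ T)))
  step 2: ¬¬¬T ∨ ¬(¬x1 ∧ (x0 ∨ T))
  step 3: ¬T ∨ ¬(¬x1 ∧ (x0 ∨ T))
  step 4: F ∨ ¬(¬x1 ∧ (x0 ∨ T))
  step 5: ¬(¬x1 ∧ (x0 ∨ T))
  step 6: ¬¬x1 ∨ ¬(x0 ∨ T)
  step 7: x1 ∨ ¬(x0 ∨ T)
  step 8: x1 ∨ (¬x0 ∧ ¬T)
  step 9: x1 ∨ (¬x0 ∧ F)
  step 10: x1 ∨ F
  step 11: x1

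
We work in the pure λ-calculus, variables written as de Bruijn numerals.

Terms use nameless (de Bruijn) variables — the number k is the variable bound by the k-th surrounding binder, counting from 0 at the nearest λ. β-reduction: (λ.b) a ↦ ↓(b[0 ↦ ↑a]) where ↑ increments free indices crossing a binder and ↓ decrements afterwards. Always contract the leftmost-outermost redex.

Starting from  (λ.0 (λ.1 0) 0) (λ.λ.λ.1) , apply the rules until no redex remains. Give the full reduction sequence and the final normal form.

Answer: normal form = λ.λ.λ.λ.1  (in 3 steps)

Reduction:
  start: (λ.0 (λ.1 0) 0) (λ.λ.λ.1)
  →1  (λ.λ.λ.1) (λ.(λ.λ.λ.1) 0) (λ.λ.λ.1)
  →2  (λ.λ.1) (λ.λ.λ.1)
  →3  λ.λ.λ.λ.1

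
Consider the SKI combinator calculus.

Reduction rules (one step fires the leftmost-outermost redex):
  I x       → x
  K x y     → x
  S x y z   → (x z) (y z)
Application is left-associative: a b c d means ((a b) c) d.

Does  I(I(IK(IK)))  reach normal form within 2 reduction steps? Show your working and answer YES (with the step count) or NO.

Answer: NO — after 2 steps the term is IK(IK), not yet normal

Derivation:
  start: I(I(IK(IK)))
  [1] I(IK(IK))
  [2] IK(IK)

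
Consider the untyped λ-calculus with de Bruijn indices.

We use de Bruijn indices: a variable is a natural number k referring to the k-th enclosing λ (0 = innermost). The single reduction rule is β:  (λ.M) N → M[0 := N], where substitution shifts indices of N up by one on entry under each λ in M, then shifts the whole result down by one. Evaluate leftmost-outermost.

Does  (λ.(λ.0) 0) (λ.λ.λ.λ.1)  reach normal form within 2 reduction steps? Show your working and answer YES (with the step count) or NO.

  start: (λ.(λ.0) 0) (λ.λ.λ.λ.1)
  →1  (λ.0) (λ.λ.λ.λ.1)
  →2  λ.λ.λ.λ.1

Answer: YES — reaches normal form λ.λ.λ.λ.1 in 2 ≤ 2 steps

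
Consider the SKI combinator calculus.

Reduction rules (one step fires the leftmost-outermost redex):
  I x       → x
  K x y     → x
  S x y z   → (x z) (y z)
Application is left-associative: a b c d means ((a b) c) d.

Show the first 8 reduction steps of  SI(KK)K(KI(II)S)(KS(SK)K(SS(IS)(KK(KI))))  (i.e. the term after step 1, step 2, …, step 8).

Answer: after 8 steps: K(SK(SK(S(KK(KI)))))

Working:
  start: SI(KK)K(KI(II)S)(KS(SK)K(SS(IS)(KK(KI))))
  step 1: IK(KKK)(KI(II)S)(KS(SK)K(SS(IS)(KK(KI))))
  step 2: K(KKK)(KI(II)S)(KS(SK)K(SS(IS)(KK(KI))))
  step 3: KKK(KS(SK)K(SS(IS)(KK(KI))))
  step 4: K(KS(SK)K(SS(IS)(KK(KI))))
  step 5: K(SK(SS(IS)(KK(KI))))
  step 6: K(SK(S(KK(KI))(IS(KK(KI)))))
  step 7: K(SK(SK(IS(KK(KI)))))
  step 8: K(SK(SK(S(KK(KI)))))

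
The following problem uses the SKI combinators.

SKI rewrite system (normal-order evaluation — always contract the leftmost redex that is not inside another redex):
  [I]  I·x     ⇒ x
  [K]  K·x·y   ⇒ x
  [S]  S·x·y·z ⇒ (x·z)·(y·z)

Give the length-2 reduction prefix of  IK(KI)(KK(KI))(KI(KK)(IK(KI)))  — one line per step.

  start: IK(KI)(KK(KI))(KI(KK)(IK(KI)))
  [1] K(KI)(KK(KI))(KI(KK)(IK(KI)))
  [2] KI(KI(KK)(IK(KI)))

Answer: after 2 steps: KI(KI(KK)(IK(KI)))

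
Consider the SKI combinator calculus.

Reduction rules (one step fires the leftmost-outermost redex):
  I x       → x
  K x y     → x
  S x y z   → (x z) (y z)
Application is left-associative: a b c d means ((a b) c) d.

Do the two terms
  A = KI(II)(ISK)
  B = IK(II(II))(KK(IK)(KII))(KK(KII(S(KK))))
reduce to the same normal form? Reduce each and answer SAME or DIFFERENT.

Term A:
  start: KI(II)(ISK)
  [1] I(ISK)
  [2] ISK
  [3] SK

Term B:
  start: IK(II(II))(KK(IK)(KII))(KK(KII(S(KK))))
  [1] K(II(II))(KK(IK)(KII))(KK(KII(S(KK))))
  [2] II(II)(KK(KII(S(KK))))
  [3] I(II)(KK(KII(S(KK))))
  [4] II(KK(KII(S(KK))))
  [5] I(KK(KII(S(KK))))
  [6] KK(KII(S(KK)))
  [7] K

Answer: DIFFERENT — A ⇓ SK, B ⇓ K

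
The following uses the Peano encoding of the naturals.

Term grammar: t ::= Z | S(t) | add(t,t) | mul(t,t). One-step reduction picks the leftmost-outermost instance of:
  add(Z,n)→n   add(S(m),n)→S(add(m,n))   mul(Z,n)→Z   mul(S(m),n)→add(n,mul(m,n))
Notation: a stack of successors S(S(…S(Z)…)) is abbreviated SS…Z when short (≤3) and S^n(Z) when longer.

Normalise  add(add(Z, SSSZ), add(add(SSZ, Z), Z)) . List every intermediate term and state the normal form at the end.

Answer: normal form = S^5(Z)  (in 11 steps)

Reduction:
  start: add(add(Z, SSSZ), add(add(SSZ, Z), Z))
  →1  add(SSSZ, add(add(SSZ, Z), Z))
  →2  S(add(SSZ, add(add(SSZ, Z), Z)))
  →3  S(S(add(SZ, add(add(SSZ, Z), Z))))
  →4  S(S(S(add(Z, add(add(SSZ, Z), Z)))))
  →5  S(S(S(add(add(SSZ, Z), Z))))
  →6  S(S(S(add(S(add(SZ, Z)), Z))))
  →7  S(S(S(S(add(add(SZ, Z), Z)))))
  →8  S(S(S(S(add(S(add(Z, Z)), Z)))))
  →9  S(S(S(S(S(add(add(Z, Z), Z))))))
  →10  S(S(S(S(S(add(Z, Z))))))
  →11  S^5(Z)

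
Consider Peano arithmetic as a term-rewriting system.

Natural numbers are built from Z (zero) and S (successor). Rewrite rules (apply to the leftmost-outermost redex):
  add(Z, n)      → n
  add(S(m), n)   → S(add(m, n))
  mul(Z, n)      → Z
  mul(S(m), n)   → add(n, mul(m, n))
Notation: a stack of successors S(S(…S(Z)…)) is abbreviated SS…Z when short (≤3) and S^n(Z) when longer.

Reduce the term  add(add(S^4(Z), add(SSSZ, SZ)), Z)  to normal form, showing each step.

Answer: normal form = S^8(Z)  (in 18 steps)

Reduction:
  start: add(add(S^4(Z), add(SSSZ, SZ)), Z)
  →1  add(S(add(SSSZ, add(SSSZ, SZ))), Z)
  →2  S(add(add(SSSZ, add(SSSZ, SZ)), Z))
  →3  S(add(S(add(SSZ, add(SSSZ, SZ))), Z))
  →4  S(S(add(add(SSZ, add(SSSZ, SZ)), Z)))
  →5  S(S(add(S(add(SZ, add(SSSZ, SZ))), Z)))
  →6  S(S(S(add(add(SZ, add(SSSZ, SZ)), Z))))
  →7  S(S(S(add(S(add(Z, add(SSSZ, SZ))), Z))))
  →8  S(S(S(S(add(add(Z, add(SSSZ, SZ)), Z)))))
  →9  S(S(S(S(add(add(SSSZ, SZ), Z)))))
  →10  S(S(S(S(add(S(add(SSZ, SZ)), Z)))))
  →11  S(S(S(S(S(add(add(SSZ, SZ), Z))))))
  →12  S(S(S(S(S(add(S(add(SZ, SZ)), Z))))))
  →13  S(S(S(S(S(S(add(add(SZ, SZ), Z)))))))
  →14  S(S(S(S(S(S(add(S(add(Z, SZ)), Z)))))))
  →15  S(S(S(S(S(S(S(add(add(Z, SZ), Z))))))))
  →16  S(S(S(S(S(S(S(add(SZ, Z))))))))
  →17  S(S(S(S(S(S(S(S(add(Z, Z)))))))))
  →18  S^8(Z)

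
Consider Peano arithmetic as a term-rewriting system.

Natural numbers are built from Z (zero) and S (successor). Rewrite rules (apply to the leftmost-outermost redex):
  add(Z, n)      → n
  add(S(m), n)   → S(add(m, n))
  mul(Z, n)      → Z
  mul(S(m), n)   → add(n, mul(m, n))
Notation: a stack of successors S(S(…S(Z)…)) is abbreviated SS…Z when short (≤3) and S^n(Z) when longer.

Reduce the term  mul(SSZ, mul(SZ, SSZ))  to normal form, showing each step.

Answer: normal form = S^4(Z)  (in 19 steps)

Derivation:
  start: mul(SSZ, mul(SZ, SSZ))
  →1  add(mul(SZ, SSZ), mul(SZ, mul(SZ, SSZ)))
  →2  add(add(SSZ, mul(Z, SSZ)), mul(SZ, mul(SZ, SSZ)))
  →3  add(S(add(SZ, mul(Z, SSZ))), mul(SZ, mul(SZ, SSZ)))
  →4  S(add(add(SZ, mul(Z, SSZ)), mul(SZ, mul(SZ, SSZ))))
  →5  S(add(S(add(Z, mul(Z, SSZ))), mul(SZ, mul(SZ, SSZ))))
  →6  S(S(add(add(Z, mul(Z, SSZ)), mul(SZ, mul(SZ, SSZ)))))
  →7  S(S(add(mul(Z, SSZ), mul(SZ, mul(SZ, SSZ)))))
  →8  S(S(add(Z, mul(SZ, mul(SZ, SSZ)))))
  →9  S(S(mul(SZ, mul(SZ, SSZ))))
  →10  S(S(add(mul(SZ, SSZ), mul(Z, mul(SZ, SSZ)))))
  →11  S(S(add(add(SSZ, mul(Z, SSZ)), mul(Z, mul(SZ, SSZ)))))
  →12  S(S(add(S(add(SZ, mul(Z, SSZ))), mul(Z, mul(SZ, SSZ)))))
  →13  S(S(S(add(add(SZ, mul(Z, SSZ)), mul(Z, mul(SZ, SSZ))))))
  →14  S(S(S(add(S(add(Z, mul(Z, SSZ))), mul(Z, mul(SZ, SSZ))))))
  →15  S(S(S(S(add(add(Z, mul(Z, SSZ)), mul(Z, mul(SZ, SSZ)))))))
  →16  S(S(S(S(add(mul(Z, SSZ), mul(Z, mul(SZ, SSZ)))))))
  →17  S(S(S(S(add(Z, mul(Z, mul(SZ, SSZ)))))))
  →18  S(S(S(S(mul(Z, mul(SZ, SSZ))))))
  →19  S^4(Z)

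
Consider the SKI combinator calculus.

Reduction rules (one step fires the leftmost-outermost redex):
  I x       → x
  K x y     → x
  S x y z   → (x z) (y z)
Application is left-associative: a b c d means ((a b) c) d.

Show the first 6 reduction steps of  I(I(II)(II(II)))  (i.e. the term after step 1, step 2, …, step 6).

Answer: after 6 steps: II

Derivation:
  start: I(I(II)(II(II)))
  →1  I(II)(II(II))
  →2  II(II(II))
  →3  I(II(II))
  →4  II(II)
  →5  I(II)
  →6  II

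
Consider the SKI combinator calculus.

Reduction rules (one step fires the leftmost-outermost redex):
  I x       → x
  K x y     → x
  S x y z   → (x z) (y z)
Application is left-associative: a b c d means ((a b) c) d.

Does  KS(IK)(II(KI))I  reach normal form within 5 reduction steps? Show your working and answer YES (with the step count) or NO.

Answer: YES — reaches normal form S(KI)I in 3 ≤ 5 steps

Working:
  start: KS(IK)(II(KI))I
  step 1: S(II(KI))I
  step 2: S(I(KI))I
  step 3: S(KI)I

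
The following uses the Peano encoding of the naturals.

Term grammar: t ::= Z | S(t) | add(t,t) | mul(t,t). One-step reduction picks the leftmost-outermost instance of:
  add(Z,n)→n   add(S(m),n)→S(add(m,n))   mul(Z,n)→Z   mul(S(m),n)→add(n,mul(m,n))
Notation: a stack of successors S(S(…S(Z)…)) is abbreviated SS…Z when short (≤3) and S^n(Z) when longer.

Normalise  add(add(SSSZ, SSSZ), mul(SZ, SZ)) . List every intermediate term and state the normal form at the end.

Answer: normal form = S^7(Z)  (in 15 steps)

Reduction:
  start: add(add(SSSZ, SSSZ), mul(SZ, SZ))
  step 1: add(S(add(SSZ, SSSZ)), mul(SZ, SZ))
  step 2: S(add(add(SSZ, SSSZ), mul(SZ, SZ)))
  step 3: S(add(S(add(SZ, SSSZ)), mul(SZ, SZ)))
  step 4: S(S(add(add(SZ, SSSZ), mul(SZ, SZ))))
  step 5: S(S(add(S(add(Z, SSSZ)), mul(SZ, SZ))))
  step 6: S(S(S(add(add(Z, SSSZ), mul(SZ, SZ)))))
  step 7: S(S(S(add(SSSZ, mul(SZ, SZ)))))
  step 8: S(S(S(S(add(SSZ, mul(SZ, SZ))))))
  step 9: S(S(S(S(S(add(SZ, mul(SZ, SZ)))))))
  step 10: S(S(S(S(S(S(add(Z, mul(SZ, SZ))))))))
  step 11: S(S(S(S(S(S(mul(SZ, SZ)))))))
  step 12: S(S(S(S(S(S(add(SZ, mul(Z, SZ))))))))
  step 13: S(S(S(S(S(S(S(add(Z, mul(Z, SZ)))))))))
  step 14: S(S(S(S(S(S(S(mul(Z, SZ))))))))
  step 15: S^7(Z)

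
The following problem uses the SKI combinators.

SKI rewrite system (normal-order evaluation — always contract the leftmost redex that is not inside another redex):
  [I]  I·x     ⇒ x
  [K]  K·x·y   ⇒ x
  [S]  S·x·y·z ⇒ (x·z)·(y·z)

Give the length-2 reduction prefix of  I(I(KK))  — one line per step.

  start: I(I(KK))
  step 1: I(KK)
  step 2: KK

Answer: after 2 steps: KK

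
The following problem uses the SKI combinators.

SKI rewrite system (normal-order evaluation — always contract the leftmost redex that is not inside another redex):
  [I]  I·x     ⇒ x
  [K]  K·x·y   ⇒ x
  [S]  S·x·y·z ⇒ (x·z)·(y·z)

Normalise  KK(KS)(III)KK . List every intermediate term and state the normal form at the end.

  start: KK(KS)(III)KK
  step 1: K(III)KK
  step 2: IIIK
  step 3: IIK
  step 4: IK
  step 5: K

Answer: normal form = K  (in 5 steps)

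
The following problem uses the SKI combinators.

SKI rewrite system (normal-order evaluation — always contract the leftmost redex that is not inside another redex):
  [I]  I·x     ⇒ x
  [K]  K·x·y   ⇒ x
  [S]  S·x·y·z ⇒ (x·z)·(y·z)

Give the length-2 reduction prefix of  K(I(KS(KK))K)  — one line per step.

Answer: after 2 steps: K(SK)

Derivation:
  start: K(I(KS(KK))K)
  →1  K(KS(KK)K)
  →2  K(SK)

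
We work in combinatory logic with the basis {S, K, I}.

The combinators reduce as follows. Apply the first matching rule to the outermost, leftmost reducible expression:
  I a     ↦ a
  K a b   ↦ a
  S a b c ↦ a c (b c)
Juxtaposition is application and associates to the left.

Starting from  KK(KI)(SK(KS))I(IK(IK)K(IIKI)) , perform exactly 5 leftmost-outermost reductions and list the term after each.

  start: KK(KI)(SK(KS))I(IK(IK)K(IIKI))
  →1  K(SK(KS))I(IK(IK)K(IIKI))
  →2  SK(KS)(IK(IK)K(IIKI))
  →3  K(IK(IK)K(IIKI))(KS(IK(IK)K(IIKI)))
  →4  IK(IK)K(IIKI)
  →5  K(IK)K(IIKI)

Answer: after 5 steps: K(IK)K(IIKI)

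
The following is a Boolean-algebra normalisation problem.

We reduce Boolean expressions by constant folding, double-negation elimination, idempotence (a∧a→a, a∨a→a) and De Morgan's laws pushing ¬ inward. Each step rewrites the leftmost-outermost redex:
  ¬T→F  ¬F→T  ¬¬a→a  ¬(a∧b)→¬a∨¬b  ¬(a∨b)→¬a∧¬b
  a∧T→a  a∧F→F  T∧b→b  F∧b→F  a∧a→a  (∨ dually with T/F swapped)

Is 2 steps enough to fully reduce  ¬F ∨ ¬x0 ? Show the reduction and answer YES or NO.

  start: ¬F ∨ ¬x0
  [1] T ∨ ¬x0
  [2] T

Answer: YES — reaches normal form T in 2 ≤ 2 steps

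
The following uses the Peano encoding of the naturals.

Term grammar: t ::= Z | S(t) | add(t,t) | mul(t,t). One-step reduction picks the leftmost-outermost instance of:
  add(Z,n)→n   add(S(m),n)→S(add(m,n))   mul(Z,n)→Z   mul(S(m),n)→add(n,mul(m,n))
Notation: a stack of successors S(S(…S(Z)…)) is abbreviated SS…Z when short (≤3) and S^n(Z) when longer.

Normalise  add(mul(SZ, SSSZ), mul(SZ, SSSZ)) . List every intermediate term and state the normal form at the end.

Answer: normal form = S^6(Z)  (in 16 steps)

Derivation:
  start: add(mul(SZ, SSSZ), mul(SZ, SSSZ))
  →1  add(add(SSSZ, mul(Z, SSSZ)), mul(SZ, SSSZ))
  →2  add(S(add(SSZ, mul(Z, SSSZ))), mul(SZ, SSSZ))
  →3  S(add(add(SSZ, mul(Z, SSSZ)), mul(SZ, SSSZ)))
  →4  S(add(S(add(SZ, mul(Z, SSSZ))), mul(SZ, SSSZ)))
  →5  S(S(add(add(SZ, mul(Z, SSSZ)), mul(SZ, SSSZ))))
  →6  S(S(add(S(add(Z, mul(Z, SSSZ))), mul(SZ, SSSZ))))
  →7  S(S(S(add(add(Z, mul(Z, SSSZ)), mul(SZ, SSSZ)))))
  →8  S(S(S(add(mul(Z, SSSZ), mul(SZ, SSSZ)))))
  →9  S(S(S(add(Z, mul(SZ, SSSZ)))))
  →10  S(S(S(mul(SZ, SSSZ))))
  →11  S(S(S(add(SSSZ, mul(Z, SSSZ)))))
  →12  S(S(S(S(add(SSZ, mul(Z, SSSZ))))))
  →13  S(S(S(S(S(add(SZ, mul(Z, SSSZ)))))))
  →14  S(S(S(S(S(S(add(Z, mul(Z, SSSZ))))))))
  →15  S(S(S(S(S(S(mul(Z, SSSZ)))))))
  →16  S^6(Z)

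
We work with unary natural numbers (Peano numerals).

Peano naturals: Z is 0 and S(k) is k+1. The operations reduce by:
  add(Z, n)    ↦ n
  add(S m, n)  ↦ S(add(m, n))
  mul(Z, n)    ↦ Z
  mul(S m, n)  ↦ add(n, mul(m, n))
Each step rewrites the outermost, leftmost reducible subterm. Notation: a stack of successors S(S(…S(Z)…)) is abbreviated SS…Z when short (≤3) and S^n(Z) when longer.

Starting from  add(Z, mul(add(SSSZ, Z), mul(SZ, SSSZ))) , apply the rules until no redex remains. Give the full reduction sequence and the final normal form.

Answer: normal form = S^9(Z)  (in 39 steps)

Derivation:
  start: add(Z, mul(add(SSSZ, Z), mul(SZ, SSSZ)))
  →1  mul(add(SSSZ, Z), mul(SZ, SSSZ))
  →2  mul(S(add(SSZ, Z)), mul(SZ, SSSZ))
  →3  add(mul(SZ, SSSZ), mul(add(SSZ, Z), mul(SZ, SSSZ)))
  →4  add(add(SSSZ, mul(Z, SSSZ)), mul(add(SSZ, Z), mul(SZ, SSSZ)))
  →5  add(S(add(SSZ, mul(Z, SSSZ))), mul(add(SSZ, Z), mul(SZ, SSSZ)))
  →6  S(add(add(SSZ, mul(Z, SSSZ)), mul(add(SSZ, Z), mul(SZ, SSSZ))))
  →7  S(add(S(add(SZ, mul(Z, SSSZ))), mul(add(SSZ, Z), mul(SZ, SSSZ))))
  →8  S(S(add(add(SZ, mul(Z, SSSZ)), mul(add(SSZ, Z), mul(SZ, SSSZ)))))
  →9  S(S(add(S(add(Z, mul(Z, SSSZ))), mul(add(SSZ, Z), mul(SZ, SSSZ)))))
  →10  S(S(S(add(add(Z, mul(Z, SSSZ)), mul(add(SSZ, Z), mul(SZ, SSSZ))))))
  →11  S(S(S(add(mul(Z, SSSZ), mul(add(SSZ, Z), mul(SZ, SSSZ))))))
  →12  S(S(S(add(Z, mul(add(SSZ, Z), mul(SZ, SSSZ))))))
  →13  S(S(S(mul(add(SSZ, Z), mul(SZ, SSSZ)))))
  →14  S(S(S(mul(S(add(SZ, Z)), mul(SZ, SSSZ)))))
  →15  S(S(S(add(mul(SZ, SSSZ), mul(add(SZ, Z), mul(SZ, SSSZ))))))
  →16  S(S(S(add(add(SSSZ, mul(Z, SSSZ)), mul(add(SZ, Z), mul(SZ, SSSZ))))))
  →17  S(S(S(add(S(add(SSZ, mul(Z, SSSZ))), mul(add(SZ, Z), mul(SZ, SSSZ))))))
  →18  S(S(S(S(add(add(SSZ, mul(Z, SSSZ)), mul(add(SZ, Z), mul(SZ, SSSZ)))))))
  →19  S(S(S(S(add(S(add(SZ, mul(Z, SSSZ))), mul(add(SZ, Z), mul(SZ, SSSZ)))))))
  →20  S(S(S(S(S(add(add(SZ, mul(Z, SSSZ)), mul(add(SZ, Z), mul(SZ, SSSZ))))))))
  →21  S(S(S(S(S(add(S(add(Z, mul(Z, SSSZ))), mul(add(SZ, Z), mul(SZ, SSSZ))))))))
  →22  S(S(S(S(S(S(add(add(Z, mul(Z, SSSZ)), mul(add(SZ, Z), mul(SZ, SSSZ)))))))))
  →23  S(S(S(S(S(S(add(mul(Z, SSSZ), mul(add(SZ, Z), mul(SZ, SSSZ)))))))))
  →24  S(S(S(S(S(S(add(Z, mul(add(SZ, Z), mul(SZ, SSSZ)))))))))
  →25  S(S(S(S(S(S(mul(add(SZ, Z), mul(SZ, SSSZ))))))))
  →26  S(S(S(S(S(S(mul(S(add(Z, Z)), mul(SZ, SSSZ))))))))
  →27  S(S(S(S(S(S(add(mul(SZ, SSSZ), mul(add(Z, Z), mul(SZ, SSSZ)))))))))
  →28  S(S(S(S(S(S(add(add(SSSZ, mul(Z, SSSZ)), mul(add(Z, Z), mul(SZ, SSSZ)))))))))
  →29  S(S(S(S(S(S(add(S(add(SSZ, mul(Z, SSSZ))), mul(add(Z, Z), mul(SZ, SSSZ)))))))))
  →30  S(S(S(S(S(S(S(add(add(SSZ, mul(Z, SSSZ)), mul(add(Z, Z), mul(SZ, SSSZ))))))))))
  →31  S(S(S(S(S(S(S(add(S(add(SZ, mul(Z, SSSZ))), mul(add(Z, Z), mul(SZ, SSSZ))))))))))
  →32  S(S(S(S(S(S(S(S(add(add(SZ, mul(Z, SSSZ)), mul(add(Z, Z), mul(SZ, SSSZ)))))))))))
  →33  S(S(S(S(S(S(S(S(add(S(add(Z, mul(Z, SSSZ))), mul(add(Z, Z), mul(SZ, SSSZ)))))))))))
  →34  S(S(S(S(S(S(S(S(S(add(add(Z, mul(Z, SSSZ)), mul(add(Z, Z), mul(SZ, SSSZ))))))))))))
  →35  S(S(S(S(S(S(S(S(S(add(mul(Z, SSSZ), mul(add(Z, Z), mul(SZ, SSSZ))))))))))))
  →36  S(S(S(S(S(S(S(S(S(add(Z, mul(add(Z, Z), mul(SZ, SSSZ))))))))))))
  →37  S(S(S(S(S(S(S(S(S(mul(add(Z, Z), mul(SZ, SSSZ)))))))))))
  →38  S(S(S(S(S(S(S(S(S(mul(Z, mul(SZ, SSSZ)))))))))))
  →39  S^9(Z)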